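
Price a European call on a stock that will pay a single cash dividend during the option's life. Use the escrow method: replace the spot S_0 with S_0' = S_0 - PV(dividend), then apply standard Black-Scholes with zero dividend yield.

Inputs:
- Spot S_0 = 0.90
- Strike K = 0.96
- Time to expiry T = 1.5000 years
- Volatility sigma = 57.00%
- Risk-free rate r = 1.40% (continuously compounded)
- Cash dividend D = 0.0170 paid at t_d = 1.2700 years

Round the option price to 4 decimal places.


Answer: Price = 0.2214

Derivation:
PV(D) = D * exp(-r * t_d) = 0.0170 * 0.98237713 = 0.01670041
S_0' = S_0 - PV(D) = 0.9000 - 0.01670041 = 0.88329959
d1 = (ln(S_0'/K) + (r + sigma^2/2)*T) / (sigma*sqrt(T)) = 0.25985526
d2 = d1 - sigma*sqrt(T) = -0.43824932
exp(-rT) = 0.97921896
N(d1) = 0.60251229; N(d2) = 0.33060278
C = S_0' * N(d1) - K * exp(-rT) * N(d2) = 0.88329959 * 0.60251229 - 0.9600 * 0.97921896 * 0.33060278 = 0.2214


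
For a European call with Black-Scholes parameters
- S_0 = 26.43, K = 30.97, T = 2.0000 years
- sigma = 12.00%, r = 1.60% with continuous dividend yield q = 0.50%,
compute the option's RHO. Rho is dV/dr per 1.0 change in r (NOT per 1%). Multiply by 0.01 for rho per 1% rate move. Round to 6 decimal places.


d1 = -0.7195946721; d2 = -0.8893002996
phi(d1) = 0.3079410904; exp(-qT) = 0.9900498337; exp(-rT) = 0.9685065821
N(d2) = 0.1869208553
Rho = K*T*exp(-rT)*N(d2) = 30.9700 * 2.0000 * 0.9685065821 * 0.1869208553 = 11.213251

Answer: Rho = 11.213251


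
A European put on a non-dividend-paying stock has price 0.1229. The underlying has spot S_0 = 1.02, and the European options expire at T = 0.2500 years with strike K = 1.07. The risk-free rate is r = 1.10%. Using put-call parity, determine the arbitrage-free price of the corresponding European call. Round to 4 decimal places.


Put-call parity: C - P = S_0 * exp(-qT) - K * exp(-rT).
S_0 * exp(-qT) = 1.0200 * 1.00000000 = 1.02000000
K * exp(-rT) = 1.0700 * 0.99725378 = 1.06706154
C = P + S*exp(-qT) - K*exp(-rT)
C = 0.1229 + 1.02000000 - 1.06706154 = 0.0758

Answer: Call price = 0.0758


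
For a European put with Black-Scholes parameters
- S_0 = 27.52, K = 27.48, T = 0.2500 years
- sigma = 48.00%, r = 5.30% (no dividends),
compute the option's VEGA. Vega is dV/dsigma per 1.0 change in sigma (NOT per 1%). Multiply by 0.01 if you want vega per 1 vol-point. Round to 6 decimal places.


d1 = 0.1812689405; d2 = -0.0587310595
phi(d1) = 0.3924415196; exp(-qT) = 1.0000000000; exp(-rT) = 0.9868373948
Vega = S * exp(-qT) * phi(d1) * sqrt(T) = 27.5200 * 1.0000000000 * 0.3924415196 * 0.5000000000 = 5.399995

Answer: Vega = 5.399995


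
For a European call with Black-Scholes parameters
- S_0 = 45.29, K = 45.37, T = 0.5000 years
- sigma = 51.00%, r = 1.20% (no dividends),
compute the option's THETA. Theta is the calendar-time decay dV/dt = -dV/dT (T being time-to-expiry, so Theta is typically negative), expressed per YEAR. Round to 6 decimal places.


d1 = 0.1920562022; d2 = -0.1685682562
phi(d1) = 0.3916521030; exp(-qT) = 1.0000000000; exp(-rT) = 0.9940179641
Theta = -S*exp(-qT)*phi(d1)*sigma/(2*sqrt(T)) - r*K*exp(-rT)*N(d2) + q*S*exp(-qT)*N(d1)
N(d1) = 0.5761509091; N(d2) = 0.4330681255; sqrt(T) = 0.7071067812
Term 1 = -45.2900 * 1.0000000000 * 0.3916521030 * 0.5100 / (2 * 0.7071067812) = -6.3967291436
Term 2 = -0.0120 * 45.3700 * 0.9940179641 * 0.4330681255 = -0.2343691682
Term 3 = 0 (no dividend yield, q = 0)
Theta = -6.3967291436 + (-0.2343691682) + (0.0000000000) = -6.631098

Answer: Theta = -6.631098


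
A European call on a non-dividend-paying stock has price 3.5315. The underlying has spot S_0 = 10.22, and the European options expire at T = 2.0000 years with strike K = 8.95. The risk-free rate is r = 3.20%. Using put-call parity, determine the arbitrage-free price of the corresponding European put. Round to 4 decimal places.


Answer: Put price = 1.7066

Derivation:
Put-call parity: C - P = S_0 * exp(-qT) - K * exp(-rT).
S_0 * exp(-qT) = 10.2200 * 1.00000000 = 10.22000000
K * exp(-rT) = 8.9500 * 0.93800500 = 8.39514475
P = C - S*exp(-qT) + K*exp(-rT)
P = 3.5315 - 10.22000000 + 8.39514475 = 1.7066


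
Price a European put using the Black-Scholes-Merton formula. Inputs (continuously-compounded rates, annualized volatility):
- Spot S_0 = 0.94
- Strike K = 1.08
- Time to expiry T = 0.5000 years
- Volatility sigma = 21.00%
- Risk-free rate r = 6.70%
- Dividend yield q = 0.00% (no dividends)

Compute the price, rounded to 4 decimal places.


d1 = (ln(S/K) + (r - q + 0.5*sigma^2) * T) / (sigma * sqrt(T)) = -0.63512631
d2 = d1 - sigma * sqrt(T) = -0.78361873
exp(-rT) = 0.96705491; exp(-qT) = 1.00000000
P = K * exp(-rT) * N(-d2) - S_0 * exp(-qT) * N(-d1)
N(-d1) = 0.73732698; N(-d2) = 0.78336807
P = 1.0800 * 0.96705491 * 0.78336807 - 0.9400 * 1.00000000 * 0.73732698 = 0.1251

Answer: Price = 0.1251


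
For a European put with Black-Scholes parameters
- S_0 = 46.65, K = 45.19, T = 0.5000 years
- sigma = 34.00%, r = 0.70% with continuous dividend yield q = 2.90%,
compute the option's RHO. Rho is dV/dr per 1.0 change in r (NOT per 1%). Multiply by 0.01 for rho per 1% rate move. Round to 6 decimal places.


Answer: Rho = -11.560717

Derivation:
d1 = 0.2067127009; d2 = -0.0337036047
phi(d1) = 0.3905092574; exp(-qT) = 0.9856046187; exp(-rT) = 0.9965061179
N(-d2) = 0.5134432478
Rho = -K*T*exp(-rT)*N(-d2) = -45.1900 * 0.5000 * 0.9965061179 * 0.5134432478 = -11.560717


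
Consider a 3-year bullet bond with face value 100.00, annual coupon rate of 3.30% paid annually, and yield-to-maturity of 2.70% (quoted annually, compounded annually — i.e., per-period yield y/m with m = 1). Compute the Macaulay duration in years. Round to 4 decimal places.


Answer: Macaulay duration = 2.9061 years

Derivation:
Coupon per period c = face * coupon_rate / m = 3.300000
Periods per year m = 1; per-period yield y/m = 0.027000
Number of cashflows N = 3
Cashflows (t years, CF_t, discount factor 1/(1+y/m)^(m*t), PV):
  t = 1.0000: CF_t = 3.300000, DF = 0.973710, PV = 3.213242
  t = 2.0000: CF_t = 3.300000, DF = 0.948111, PV = 3.128766
  t = 3.0000: CF_t = 103.300000, DF = 0.923185, PV = 95.364995
Price P = sum_t PV_t = 101.707003
Macaulay numerator sum_t t * PV_t:
  t * PV_t at t = 1.0000: 3.213242
  t * PV_t at t = 2.0000: 6.257532
  t * PV_t at t = 3.0000: 286.094985
Macaulay duration D = (sum_t t * PV_t) / P = 295.565759 / 101.707003 = 2.906051


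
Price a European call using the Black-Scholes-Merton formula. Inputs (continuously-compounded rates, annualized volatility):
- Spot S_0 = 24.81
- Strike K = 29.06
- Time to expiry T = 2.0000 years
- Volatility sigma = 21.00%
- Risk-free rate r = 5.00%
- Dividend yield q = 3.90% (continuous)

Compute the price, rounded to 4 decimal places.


Answer: Price = 1.5306

Derivation:
d1 = (ln(S/K) + (r - q + 0.5*sigma^2) * T) / (sigma * sqrt(T)) = -0.30983352
d2 = d1 - sigma * sqrt(T) = -0.60681837
exp(-rT) = 0.90483742; exp(-qT) = 0.92496443
C = S_0 * exp(-qT) * N(d1) - K * exp(-rT) * N(d2)
N(d1) = 0.37834378; N(d2) = 0.27198573
C = 24.8100 * 0.92496443 * 0.37834378 - 29.0600 * 0.90483742 * 0.27198573 = 1.5306


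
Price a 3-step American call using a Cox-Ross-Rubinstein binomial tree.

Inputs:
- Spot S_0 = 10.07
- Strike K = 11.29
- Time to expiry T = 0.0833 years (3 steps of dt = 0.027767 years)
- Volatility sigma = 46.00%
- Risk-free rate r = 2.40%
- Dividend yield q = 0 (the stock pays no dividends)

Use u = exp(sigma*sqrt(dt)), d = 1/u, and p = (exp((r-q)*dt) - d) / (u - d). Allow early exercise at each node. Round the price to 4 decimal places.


Answer: Price = V(0,0) = 0.1577

Derivation:
dt = T/N = 0.027767
u = exp(sigma*sqrt(dt)) = 1.079666; d = 1/u = 0.926213
p = (exp((r-q)*dt) - d) / (u - d) = 0.485191
Discount per step: exp(-r*dt) = 0.999334
Stock lattice S(k, i) with i counting down-moves:
  k=0: S(0,0) = 10.0700
  k=1: S(1,0) = 10.8722; S(1,1) = 9.3270
  k=2: S(2,0) = 11.7384; S(2,1) = 10.0700; S(2,2) = 8.6388
  k=3: S(3,0) = 12.6735; S(3,1) = 10.8722; S(3,2) = 9.3270; S(3,3) = 8.0013
Terminal payoffs V(N, i) = max(S_T - K, 0):
  V(3,0) = 1.383519; V(3,1) = 0.000000; V(3,2) = 0.000000; V(3,3) = 0.000000
Backward induction: V(k, i) = exp(-r*dt) * [p * V(k+1, i) + (1-p) * V(k+1, i+1)]; then take max(V_cont, immediate exercise) for American.
  V(2,0) = exp(-r*dt) * [p*1.383519 + (1-p)*0.000000] = 0.670823; exercise = 0.448375; V(2,0) = max -> 0.670823
  V(2,1) = exp(-r*dt) * [p*0.000000 + (1-p)*0.000000] = 0.000000; exercise = 0.000000; V(2,1) = max -> 0.000000
  V(2,2) = exp(-r*dt) * [p*0.000000 + (1-p)*0.000000] = 0.000000; exercise = 0.000000; V(2,2) = max -> 0.000000
  V(1,0) = exp(-r*dt) * [p*0.670823 + (1-p)*0.000000] = 0.325260; exercise = 0.000000; V(1,0) = max -> 0.325260
  V(1,1) = exp(-r*dt) * [p*0.000000 + (1-p)*0.000000] = 0.000000; exercise = 0.000000; V(1,1) = max -> 0.000000
  V(0,0) = exp(-r*dt) * [p*0.325260 + (1-p)*0.000000] = 0.157708; exercise = 0.000000; V(0,0) = max -> 0.157708


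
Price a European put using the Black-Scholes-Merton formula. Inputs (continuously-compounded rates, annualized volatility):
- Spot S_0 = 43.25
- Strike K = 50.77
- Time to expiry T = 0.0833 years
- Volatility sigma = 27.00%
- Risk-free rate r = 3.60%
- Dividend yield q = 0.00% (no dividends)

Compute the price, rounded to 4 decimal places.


d1 = (ln(S/K) + (r - q + 0.5*sigma^2) * T) / (sigma * sqrt(T)) = -1.97972348
d2 = d1 - sigma * sqrt(T) = -2.05765018
exp(-rT) = 0.99700569; exp(-qT) = 1.00000000
P = K * exp(-rT) * N(-d2) - S_0 * exp(-qT) * N(-d1)
N(-d1) = 0.97613270; N(-d2) = 0.98018814
P = 50.7700 * 0.99700569 * 0.98018814 - 43.2500 * 1.00000000 * 0.97613270 = 7.3974

Answer: Price = 7.3974


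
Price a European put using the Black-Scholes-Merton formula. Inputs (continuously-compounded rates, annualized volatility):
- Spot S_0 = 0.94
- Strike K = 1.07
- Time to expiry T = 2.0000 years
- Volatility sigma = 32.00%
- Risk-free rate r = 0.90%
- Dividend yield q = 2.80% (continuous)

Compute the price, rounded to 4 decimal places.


Answer: Price = 0.2662

Derivation:
d1 = (ln(S/K) + (r - q + 0.5*sigma^2) * T) / (sigma * sqrt(T)) = -0.14392728
d2 = d1 - sigma * sqrt(T) = -0.59647562
exp(-rT) = 0.98216103; exp(-qT) = 0.94553914
P = K * exp(-rT) * N(-d2) - S_0 * exp(-qT) * N(-d1)
N(-d1) = 0.55722105; N(-d2) = 0.72457123
P = 1.0700 * 0.98216103 * 0.72457123 - 0.9400 * 0.94553914 * 0.55722105 = 0.2662


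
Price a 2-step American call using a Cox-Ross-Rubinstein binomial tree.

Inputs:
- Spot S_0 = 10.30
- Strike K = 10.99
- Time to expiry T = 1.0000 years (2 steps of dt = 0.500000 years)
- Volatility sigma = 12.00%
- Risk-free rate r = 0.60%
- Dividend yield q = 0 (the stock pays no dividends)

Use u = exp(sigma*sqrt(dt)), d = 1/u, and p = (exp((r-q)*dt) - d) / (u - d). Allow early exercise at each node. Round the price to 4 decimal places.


Answer: Price = V(0,0) = 0.2977

Derivation:
dt = T/N = 0.500000
u = exp(sigma*sqrt(dt)) = 1.088557; d = 1/u = 0.918647
p = (exp((r-q)*dt) - d) / (u - d) = 0.496483
Discount per step: exp(-r*dt) = 0.997004
Stock lattice S(k, i) with i counting down-moves:
  k=0: S(0,0) = 10.3000
  k=1: S(1,0) = 11.2121; S(1,1) = 9.4621
  k=2: S(2,0) = 12.2050; S(2,1) = 10.3000; S(2,2) = 8.6923
Terminal payoffs V(N, i) = max(S_T - K, 0):
  V(2,0) = 1.215047; V(2,1) = 0.000000; V(2,2) = 0.000000
Backward induction: V(k, i) = exp(-r*dt) * [p * V(k+1, i) + (1-p) * V(k+1, i+1)]; then take max(V_cont, immediate exercise) for American.
  V(1,0) = exp(-r*dt) * [p*1.215047 + (1-p)*0.000000] = 0.601442; exercise = 0.222135; V(1,0) = max -> 0.601442
  V(1,1) = exp(-r*dt) * [p*0.000000 + (1-p)*0.000000] = 0.000000; exercise = 0.000000; V(1,1) = max -> 0.000000
  V(0,0) = exp(-r*dt) * [p*0.601442 + (1-p)*0.000000] = 0.297711; exercise = 0.000000; V(0,0) = max -> 0.297711


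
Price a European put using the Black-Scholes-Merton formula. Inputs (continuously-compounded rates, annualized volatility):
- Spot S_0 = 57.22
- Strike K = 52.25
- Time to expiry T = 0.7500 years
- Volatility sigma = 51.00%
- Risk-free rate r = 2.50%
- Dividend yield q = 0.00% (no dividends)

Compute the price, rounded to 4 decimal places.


d1 = (ln(S/K) + (r - q + 0.5*sigma^2) * T) / (sigma * sqrt(T)) = 0.46901467
d2 = d1 - sigma * sqrt(T) = 0.02734172
exp(-rT) = 0.98142469; exp(-qT) = 1.00000000
P = K * exp(-rT) * N(-d2) - S_0 * exp(-qT) * N(-d1)
N(-d1) = 0.31952957; N(-d2) = 0.48909359
P = 52.2500 * 0.98142469 * 0.48909359 - 57.2200 * 1.00000000 * 0.31952957 = 6.7970

Answer: Price = 6.7970


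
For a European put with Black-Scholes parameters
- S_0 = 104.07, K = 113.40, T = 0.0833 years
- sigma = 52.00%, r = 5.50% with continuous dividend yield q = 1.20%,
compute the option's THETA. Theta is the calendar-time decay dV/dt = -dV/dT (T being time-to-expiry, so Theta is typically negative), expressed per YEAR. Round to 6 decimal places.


Answer: Theta = -29.704106

Derivation:
d1 = -0.4731682256; d2 = -0.6232492703
phi(d1) = 0.3566919988; exp(-qT) = 0.9990008994; exp(-rT) = 0.9954289791
Theta = -S*exp(-qT)*phi(d1)*sigma/(2*sqrt(T)) + r*K*exp(-rT)*N(-d2) - q*S*exp(-qT)*N(-d1)
N(-d1) = 0.6819534175; N(-d2) = 0.7334396357; sqrt(T) = 0.2886173938
Term 1 = -104.0700 * 0.9990008994 * 0.3566919988 * 0.5200 / (2 * 0.2886173938) = -33.4068593443
Term 2 = 0.0550 * 113.4000 * 0.9954289791 * 0.7334396357 = 4.5535530418
Term 3 = -0.0120 * 104.0700 * 0.9990008994 * 0.6819534175 = -0.8507998212
Theta = -33.4068593443 + (4.5535530418) + (-0.8507998212) = -29.704106


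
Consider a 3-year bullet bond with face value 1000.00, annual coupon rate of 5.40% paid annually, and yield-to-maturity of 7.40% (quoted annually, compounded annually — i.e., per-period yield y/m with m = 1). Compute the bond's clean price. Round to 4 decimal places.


Answer: Price = 947.8949

Derivation:
Coupon per period c = face * coupon_rate / m = 54.000000
Periods per year m = 1; per-period yield y/m = 0.074000
Number of cashflows N = 3
Cashflows (t years, CF_t, discount factor 1/(1+y/m)^(m*t), PV):
  t = 1.0000: CF_t = 54.000000, DF = 0.931099, PV = 50.279330
  t = 2.0000: CF_t = 54.000000, DF = 0.866945, PV = 46.815018
  t = 3.0000: CF_t = 1054.000000, DF = 0.807211, PV = 850.800559
Price P = sum_t PV_t = 947.894907


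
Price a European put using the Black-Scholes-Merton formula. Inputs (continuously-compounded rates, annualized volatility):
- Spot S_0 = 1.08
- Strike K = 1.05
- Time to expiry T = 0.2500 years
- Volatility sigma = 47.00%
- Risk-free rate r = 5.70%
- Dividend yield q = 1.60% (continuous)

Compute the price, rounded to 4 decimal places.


Answer: Price = 0.0798

Derivation:
d1 = (ln(S/K) + (r - q + 0.5*sigma^2) * T) / (sigma * sqrt(T)) = 0.28099309
d2 = d1 - sigma * sqrt(T) = 0.04599309
exp(-rT) = 0.98585105; exp(-qT) = 0.99600799
P = K * exp(-rT) * N(-d2) - S_0 * exp(-qT) * N(-d1)
N(-d1) = 0.38935785; N(-d2) = 0.48165788
P = 1.0500 * 0.98585105 * 0.48165788 - 1.0800 * 0.99600799 * 0.38935785 = 0.0798


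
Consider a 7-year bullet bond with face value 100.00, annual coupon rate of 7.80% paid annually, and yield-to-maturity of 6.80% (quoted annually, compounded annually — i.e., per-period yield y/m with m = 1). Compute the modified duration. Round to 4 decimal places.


Coupon per period c = face * coupon_rate / m = 7.800000
Periods per year m = 1; per-period yield y/m = 0.068000
Number of cashflows N = 7
Cashflows (t years, CF_t, discount factor 1/(1+y/m)^(m*t), PV):
  t = 1.0000: CF_t = 7.800000, DF = 0.936330, PV = 7.303371
  t = 2.0000: CF_t = 7.800000, DF = 0.876713, PV = 6.838362
  t = 3.0000: CF_t = 7.800000, DF = 0.820892, PV = 6.402961
  t = 4.0000: CF_t = 7.800000, DF = 0.768626, PV = 5.995282
  t = 5.0000: CF_t = 7.800000, DF = 0.719687, PV = 5.613560
  t = 6.0000: CF_t = 7.800000, DF = 0.673864, PV = 5.256142
  t = 7.0000: CF_t = 107.800000, DF = 0.630959, PV = 68.017395
Price P = sum_t PV_t = 105.427072
First compute Macaulay numerator sum_t t * PV_t:
  t * PV_t at t = 1.0000: 7.303371
  t * PV_t at t = 2.0000: 13.676724
  t * PV_t at t = 3.0000: 19.208882
  t * PV_t at t = 4.0000: 23.981127
  t * PV_t at t = 5.0000: 28.067798
  t * PV_t at t = 6.0000: 31.536852
  t * PV_t at t = 7.0000: 476.121762
Macaulay duration D = 599.896516 / 105.427072 = 5.690156
Modified duration = D / (1 + y/m) = 5.690156 / (1 + 0.068000) = 5.327862

Answer: Modified duration = 5.3279


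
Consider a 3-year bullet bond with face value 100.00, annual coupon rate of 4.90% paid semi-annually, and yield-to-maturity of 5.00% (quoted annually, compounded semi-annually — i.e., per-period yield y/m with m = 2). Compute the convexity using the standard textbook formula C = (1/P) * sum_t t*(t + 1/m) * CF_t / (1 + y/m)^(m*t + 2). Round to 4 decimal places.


Answer: Convexity = 9.2242

Derivation:
Coupon per period c = face * coupon_rate / m = 2.450000
Periods per year m = 2; per-period yield y/m = 0.025000
Number of cashflows N = 6
Cashflows (t years, CF_t, discount factor 1/(1+y/m)^(m*t), PV):
  t = 0.5000: CF_t = 2.450000, DF = 0.975610, PV = 2.390244
  t = 1.0000: CF_t = 2.450000, DF = 0.951814, PV = 2.331945
  t = 1.5000: CF_t = 2.450000, DF = 0.928599, PV = 2.275069
  t = 2.0000: CF_t = 2.450000, DF = 0.905951, PV = 2.219579
  t = 2.5000: CF_t = 2.450000, DF = 0.883854, PV = 2.165443
  t = 3.0000: CF_t = 102.450000, DF = 0.862297, PV = 88.342314
Price P = sum_t PV_t = 99.724594
Convexity numerator sum_t t*(t + 1/m) * CF_t / (1+y/m)^(m*t + 2):
  t = 0.5000: term = 1.137534
  t = 1.0000: term = 3.329369
  t = 1.5000: term = 6.496329
  t = 2.0000: term = 10.563137
  t = 2.5000: term = 15.458249
  t = 3.0000: term = 882.897605
Convexity = (1/P) * sum = 919.882222 / 99.724594 = 9.224226


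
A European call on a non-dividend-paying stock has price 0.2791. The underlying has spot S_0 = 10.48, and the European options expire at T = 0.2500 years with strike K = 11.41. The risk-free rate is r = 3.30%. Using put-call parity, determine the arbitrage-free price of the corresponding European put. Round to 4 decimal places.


Answer: Put price = 1.1154

Derivation:
Put-call parity: C - P = S_0 * exp(-qT) - K * exp(-rT).
S_0 * exp(-qT) = 10.4800 * 1.00000000 = 10.48000000
K * exp(-rT) = 11.4100 * 0.99178394 = 11.31625473
P = C - S*exp(-qT) + K*exp(-rT)
P = 0.2791 - 10.48000000 + 11.31625473 = 1.1154


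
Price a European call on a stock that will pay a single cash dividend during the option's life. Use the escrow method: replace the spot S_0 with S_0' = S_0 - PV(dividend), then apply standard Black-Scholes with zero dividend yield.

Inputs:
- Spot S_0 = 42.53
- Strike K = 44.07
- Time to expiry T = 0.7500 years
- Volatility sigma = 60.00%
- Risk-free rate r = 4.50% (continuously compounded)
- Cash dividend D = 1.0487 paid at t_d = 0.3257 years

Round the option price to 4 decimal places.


Answer: Price = 8.0756

Derivation:
PV(D) = D * exp(-r * t_d) = 1.0487 * 0.98545038 = 1.03344182
S_0' = S_0 - PV(D) = 42.5300 - 1.03344182 = 41.49655818
d1 = (ln(S_0'/K) + (r + sigma^2/2)*T) / (sigma*sqrt(T)) = 0.20896464
d2 = d1 - sigma*sqrt(T) = -0.31065061
exp(-rT) = 0.96681318
N(d1) = 0.58276208; N(d2) = 0.37803313
C = S_0' * N(d1) - K * exp(-rT) * N(d2) = 41.49655818 * 0.58276208 - 44.0700 * 0.96681318 * 0.37803313 = 8.0756


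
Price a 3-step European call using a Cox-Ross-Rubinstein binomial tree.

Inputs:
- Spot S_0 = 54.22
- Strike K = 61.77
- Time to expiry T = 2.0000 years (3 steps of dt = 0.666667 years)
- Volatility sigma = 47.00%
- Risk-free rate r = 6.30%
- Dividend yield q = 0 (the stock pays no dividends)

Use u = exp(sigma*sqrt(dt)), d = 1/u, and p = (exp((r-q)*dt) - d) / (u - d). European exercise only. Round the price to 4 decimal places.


dt = T/N = 0.666667
u = exp(sigma*sqrt(dt)) = 1.467783; d = 1/u = 0.681299
p = (exp((r-q)*dt) - d) / (u - d) = 0.459761
Discount per step: exp(-r*dt) = 0.958870
Stock lattice S(k, i) with i counting down-moves:
  k=0: S(0,0) = 54.2200
  k=1: S(1,0) = 79.5832; S(1,1) = 36.9401
  k=2: S(2,0) = 116.8109; S(2,1) = 54.2200; S(2,2) = 25.1672
  k=3: S(3,0) = 171.4531; S(3,1) = 79.5832; S(3,2) = 36.9401; S(3,3) = 17.1464
Terminal payoffs V(N, i) = max(S_T - K, 0):
  V(3,0) = 109.683145; V(3,1) = 17.813218; V(3,2) = 0.000000; V(3,3) = 0.000000
Backward induction: V(k, i) = exp(-r*dt) * [p * V(k+1, i) + (1-p) * V(k+1, i+1)].
  V(2,0) = exp(-r*dt) * [p*109.683145 + (1-p)*17.813218] = 57.581542
  V(2,1) = exp(-r*dt) * [p*17.813218 + (1-p)*0.000000] = 7.852982
  V(2,2) = exp(-r*dt) * [p*0.000000 + (1-p)*0.000000] = 0.000000
  V(1,0) = exp(-r*dt) * [p*57.581542 + (1-p)*7.852982] = 29.452892
  V(1,1) = exp(-r*dt) * [p*7.852982 + (1-p)*0.000000] = 3.461998
  V(0,0) = exp(-r*dt) * [p*29.452892 + (1-p)*3.461998] = 14.777727

Answer: Price = V(0,0) = 14.7777


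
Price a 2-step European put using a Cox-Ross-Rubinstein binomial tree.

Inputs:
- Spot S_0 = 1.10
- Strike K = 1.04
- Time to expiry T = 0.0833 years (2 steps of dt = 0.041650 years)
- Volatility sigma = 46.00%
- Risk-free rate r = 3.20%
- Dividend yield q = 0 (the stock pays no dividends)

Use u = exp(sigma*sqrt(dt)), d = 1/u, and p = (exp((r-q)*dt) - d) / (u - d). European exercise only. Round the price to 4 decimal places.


dt = T/N = 0.041650
u = exp(sigma*sqrt(dt)) = 1.098426; d = 1/u = 0.910394
p = (exp((r-q)*dt) - d) / (u - d) = 0.483640
Discount per step: exp(-r*dt) = 0.998668
Stock lattice S(k, i) with i counting down-moves:
  k=0: S(0,0) = 1.1000
  k=1: S(1,0) = 1.2083; S(1,1) = 1.0014
  k=2: S(2,0) = 1.3272; S(2,1) = 1.1000; S(2,2) = 0.9117
Terminal payoffs V(N, i) = max(K - S_T, 0):
  V(2,0) = 0.000000; V(2,1) = 0.000000; V(2,2) = 0.128302
Backward induction: V(k, i) = exp(-r*dt) * [p * V(k+1, i) + (1-p) * V(k+1, i+1)].
  V(1,0) = exp(-r*dt) * [p*0.000000 + (1-p)*0.000000] = 0.000000
  V(1,1) = exp(-r*dt) * [p*0.000000 + (1-p)*0.128302] = 0.066162
  V(0,0) = exp(-r*dt) * [p*0.000000 + (1-p)*0.066162] = 0.034118

Answer: Price = V(0,0) = 0.0341


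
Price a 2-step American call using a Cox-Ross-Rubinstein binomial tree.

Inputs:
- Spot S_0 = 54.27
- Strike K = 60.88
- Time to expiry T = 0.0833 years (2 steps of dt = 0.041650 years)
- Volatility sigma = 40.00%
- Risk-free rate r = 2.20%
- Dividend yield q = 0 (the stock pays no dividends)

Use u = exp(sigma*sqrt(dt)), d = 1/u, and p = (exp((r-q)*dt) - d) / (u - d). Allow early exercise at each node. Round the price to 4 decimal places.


dt = T/N = 0.041650
u = exp(sigma*sqrt(dt)) = 1.085058; d = 1/u = 0.921610
p = (exp((r-q)*dt) - d) / (u - d) = 0.485212
Discount per step: exp(-r*dt) = 0.999084
Stock lattice S(k, i) with i counting down-moves:
  k=0: S(0,0) = 54.2700
  k=1: S(1,0) = 58.8861; S(1,1) = 50.0158
  k=2: S(2,0) = 63.8948; S(2,1) = 54.2700; S(2,2) = 46.0950
Terminal payoffs V(N, i) = max(S_T - K, 0):
  V(2,0) = 3.014817; V(2,1) = 0.000000; V(2,2) = 0.000000
Backward induction: V(k, i) = exp(-r*dt) * [p * V(k+1, i) + (1-p) * V(k+1, i+1)]; then take max(V_cont, immediate exercise) for American.
  V(1,0) = exp(-r*dt) * [p*3.014817 + (1-p)*0.000000] = 1.461484; exercise = 0.000000; V(1,0) = max -> 1.461484
  V(1,1) = exp(-r*dt) * [p*0.000000 + (1-p)*0.000000] = 0.000000; exercise = 0.000000; V(1,1) = max -> 0.000000
  V(0,0) = exp(-r*dt) * [p*1.461484 + (1-p)*0.000000] = 0.708480; exercise = 0.000000; V(0,0) = max -> 0.708480

Answer: Price = V(0,0) = 0.7085


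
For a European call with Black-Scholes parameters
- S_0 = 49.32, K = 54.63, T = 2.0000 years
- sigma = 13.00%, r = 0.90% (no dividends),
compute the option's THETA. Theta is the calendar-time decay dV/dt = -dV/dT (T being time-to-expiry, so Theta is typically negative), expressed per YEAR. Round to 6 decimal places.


Answer: Theta = -0.986210

Derivation:
d1 = -0.3663547653; d2 = -0.5502025284
phi(d1) = 0.3730486495; exp(-qT) = 1.0000000000; exp(-rT) = 0.9821610324
Theta = -S*exp(-qT)*phi(d1)*sigma/(2*sqrt(T)) - r*K*exp(-rT)*N(d2) + q*S*exp(-qT)*N(d1)
N(d1) = 0.3570501845; N(d2) = 0.2910902348; sqrt(T) = 1.4142135624
Term 1 = -49.3200 * 1.0000000000 * 0.3730486495 * 0.1300 / (2 * 1.4142135624) = -0.8456426896
Term 2 = -0.0090 * 54.6300 * 0.9821610324 * 0.2910902348 = -0.1405672167
Term 3 = 0 (no dividend yield, q = 0)
Theta = -0.8456426896 + (-0.1405672167) + (0.0000000000) = -0.986210


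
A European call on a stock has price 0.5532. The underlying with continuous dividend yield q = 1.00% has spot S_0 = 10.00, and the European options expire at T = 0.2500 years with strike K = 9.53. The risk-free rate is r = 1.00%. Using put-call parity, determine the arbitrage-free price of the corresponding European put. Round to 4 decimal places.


Answer: Put price = 0.0844

Derivation:
Put-call parity: C - P = S_0 * exp(-qT) - K * exp(-rT).
S_0 * exp(-qT) = 10.0000 * 0.99750312 = 9.97503122
K * exp(-rT) = 9.5300 * 0.99750312 = 9.50620476
P = C - S*exp(-qT) + K*exp(-rT)
P = 0.5532 - 9.97503122 + 9.50620476 = 0.0844


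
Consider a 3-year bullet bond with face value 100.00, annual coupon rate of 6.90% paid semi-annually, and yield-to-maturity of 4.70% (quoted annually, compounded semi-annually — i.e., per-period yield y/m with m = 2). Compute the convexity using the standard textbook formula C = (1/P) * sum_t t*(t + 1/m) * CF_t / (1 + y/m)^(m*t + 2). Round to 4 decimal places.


Answer: Convexity = 8.9977

Derivation:
Coupon per period c = face * coupon_rate / m = 3.450000
Periods per year m = 2; per-period yield y/m = 0.023500
Number of cashflows N = 6
Cashflows (t years, CF_t, discount factor 1/(1+y/m)^(m*t), PV):
  t = 0.5000: CF_t = 3.450000, DF = 0.977040, PV = 3.370787
  t = 1.0000: CF_t = 3.450000, DF = 0.954606, PV = 3.293392
  t = 1.5000: CF_t = 3.450000, DF = 0.932688, PV = 3.217774
  t = 2.0000: CF_t = 3.450000, DF = 0.911273, PV = 3.143893
  t = 2.5000: CF_t = 3.450000, DF = 0.890350, PV = 3.071708
  t = 3.0000: CF_t = 103.450000, DF = 0.869907, PV = 89.991898
Price P = sum_t PV_t = 106.089451
Convexity numerator sum_t t*(t + 1/m) * CF_t / (1+y/m)^(m*t + 2):
  t = 0.5000: term = 1.608887
  t = 1.0000: term = 4.715839
  t = 1.5000: term = 9.215123
  t = 2.0000: term = 15.005899
  t = 2.5000: term = 21.992036
  t = 3.0000: term = 902.021768
Convexity = (1/P) * sum = 954.559551 / 106.089451 = 8.997686


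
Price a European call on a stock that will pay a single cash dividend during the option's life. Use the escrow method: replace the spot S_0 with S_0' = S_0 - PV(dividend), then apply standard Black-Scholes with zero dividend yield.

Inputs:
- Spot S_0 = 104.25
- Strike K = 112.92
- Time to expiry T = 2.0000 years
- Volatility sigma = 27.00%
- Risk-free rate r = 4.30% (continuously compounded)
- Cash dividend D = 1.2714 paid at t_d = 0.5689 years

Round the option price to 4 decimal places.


Answer: Price = 15.3417

Derivation:
PV(D) = D * exp(-r * t_d) = 1.2714 * 0.97583409 = 1.24067546
S_0' = S_0 - PV(D) = 104.2500 - 1.24067546 = 103.00932454
d1 = (ln(S_0'/K) + (r + sigma^2/2)*T) / (sigma*sqrt(T)) = 0.17557176
d2 = d1 - sigma*sqrt(T) = -0.20626590
exp(-rT) = 0.91759423
N(d1) = 0.56968480; N(d2) = 0.41829161
C = S_0' * N(d1) - K * exp(-rT) * N(d2) = 103.00932454 * 0.56968480 - 112.9200 * 0.91759423 * 0.41829161 = 15.3417


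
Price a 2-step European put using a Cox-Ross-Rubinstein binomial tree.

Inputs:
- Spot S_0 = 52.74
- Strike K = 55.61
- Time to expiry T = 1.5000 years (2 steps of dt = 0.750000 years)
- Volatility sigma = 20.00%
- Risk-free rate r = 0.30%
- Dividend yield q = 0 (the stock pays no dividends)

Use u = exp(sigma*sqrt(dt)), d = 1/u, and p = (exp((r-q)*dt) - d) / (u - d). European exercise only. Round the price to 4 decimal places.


Answer: Price = V(0,0) = 6.6721

Derivation:
dt = T/N = 0.750000
u = exp(sigma*sqrt(dt)) = 1.189110; d = 1/u = 0.840965
p = (exp((r-q)*dt) - d) / (u - d) = 0.463277
Discount per step: exp(-r*dt) = 0.997753
Stock lattice S(k, i) with i counting down-moves:
  k=0: S(0,0) = 52.7400
  k=1: S(1,0) = 62.7137; S(1,1) = 44.3525
  k=2: S(2,0) = 74.5734; S(2,1) = 52.7400; S(2,2) = 37.2989
Terminal payoffs V(N, i) = max(K - S_T, 0):
  V(2,0) = 0.000000; V(2,1) = 2.870000; V(2,2) = 18.311093
Backward induction: V(k, i) = exp(-r*dt) * [p * V(k+1, i) + (1-p) * V(k+1, i+1)].
  V(1,0) = exp(-r*dt) * [p*0.000000 + (1-p)*2.870000] = 1.536934
  V(1,1) = exp(-r*dt) * [p*2.870000 + (1-p)*18.311093] = 11.132517
  V(0,0) = exp(-r*dt) * [p*1.536934 + (1-p)*11.132517] = 6.672077


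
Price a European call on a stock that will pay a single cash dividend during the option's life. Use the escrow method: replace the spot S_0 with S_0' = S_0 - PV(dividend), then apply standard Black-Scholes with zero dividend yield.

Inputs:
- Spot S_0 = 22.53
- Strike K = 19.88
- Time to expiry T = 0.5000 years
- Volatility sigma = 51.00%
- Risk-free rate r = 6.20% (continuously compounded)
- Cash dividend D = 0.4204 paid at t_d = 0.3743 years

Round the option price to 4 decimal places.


PV(D) = D * exp(-r * t_d) = 0.4204 * 0.97706060 = 0.41075628
S_0' = S_0 - PV(D) = 22.5300 - 0.41075628 = 22.11924372
d1 = (ln(S_0'/K) + (r + sigma^2/2)*T) / (sigma*sqrt(T)) = 0.56224358
d2 = d1 - sigma*sqrt(T) = 0.20161912
exp(-rT) = 0.96947557
N(d1) = 0.71302496; N(d2) = 0.57989275
C = S_0' * N(d1) - K * exp(-rT) * N(d2) = 22.11924372 * 0.71302496 - 19.8800 * 0.96947557 * 0.57989275 = 4.5952

Answer: Price = 4.5952


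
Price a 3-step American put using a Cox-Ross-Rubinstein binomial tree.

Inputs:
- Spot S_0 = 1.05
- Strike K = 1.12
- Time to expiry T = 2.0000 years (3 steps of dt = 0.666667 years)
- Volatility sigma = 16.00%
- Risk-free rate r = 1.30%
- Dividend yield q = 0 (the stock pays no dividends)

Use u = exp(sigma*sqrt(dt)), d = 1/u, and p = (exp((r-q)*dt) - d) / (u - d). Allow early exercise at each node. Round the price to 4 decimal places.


dt = T/N = 0.666667
u = exp(sigma*sqrt(dt)) = 1.139557; d = 1/u = 0.877534
p = (exp((r-q)*dt) - d) / (u - d) = 0.500606
Discount per step: exp(-r*dt) = 0.991371
Stock lattice S(k, i) with i counting down-moves:
  k=0: S(0,0) = 1.0500
  k=1: S(1,0) = 1.1965; S(1,1) = 0.9214
  k=2: S(2,0) = 1.3635; S(2,1) = 1.0500; S(2,2) = 0.8086
  k=3: S(3,0) = 1.5538; S(3,1) = 1.1965; S(3,2) = 0.9214; S(3,3) = 0.7095
Terminal payoffs V(N, i) = max(K - S_T, 0):
  V(3,0) = 0.000000; V(3,1) = 0.000000; V(3,2) = 0.198589; V(3,3) = 0.410453
Backward induction: V(k, i) = exp(-r*dt) * [p * V(k+1, i) + (1-p) * V(k+1, i+1)]; then take max(V_cont, immediate exercise) for American.
  V(2,0) = exp(-r*dt) * [p*0.000000 + (1-p)*0.000000] = 0.000000; exercise = 0.000000; V(2,0) = max -> 0.000000
  V(2,1) = exp(-r*dt) * [p*0.000000 + (1-p)*0.198589] = 0.098318; exercise = 0.070000; V(2,1) = max -> 0.098318
  V(2,2) = exp(-r*dt) * [p*0.198589 + (1-p)*0.410453] = 0.301766; exercise = 0.311431; V(2,2) = max -> 0.311431
  V(1,0) = exp(-r*dt) * [p*0.000000 + (1-p)*0.098318] = 0.048676; exercise = 0.000000; V(1,0) = max -> 0.048676
  V(1,1) = exp(-r*dt) * [p*0.098318 + (1-p)*0.311431] = 0.202978; exercise = 0.198589; V(1,1) = max -> 0.202978
  V(0,0) = exp(-r*dt) * [p*0.048676 + (1-p)*0.202978] = 0.124649; exercise = 0.070000; V(0,0) = max -> 0.124649

Answer: Price = V(0,0) = 0.1246


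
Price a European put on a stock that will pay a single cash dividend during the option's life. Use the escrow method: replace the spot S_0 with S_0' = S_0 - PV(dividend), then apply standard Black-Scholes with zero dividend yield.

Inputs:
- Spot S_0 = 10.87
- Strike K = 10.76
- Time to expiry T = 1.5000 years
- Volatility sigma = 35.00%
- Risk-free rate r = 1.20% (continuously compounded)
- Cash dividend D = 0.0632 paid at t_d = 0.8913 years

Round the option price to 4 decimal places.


PV(D) = D * exp(-r * t_d) = 0.0632 * 0.98936139 = 0.06252764
S_0' = S_0 - PV(D) = 10.8700 - 0.06252764 = 10.80747236
d1 = (ln(S_0'/K) + (r + sigma^2/2)*T) / (sigma*sqrt(T)) = 0.26659133
d2 = d1 - sigma*sqrt(T) = -0.16206938
exp(-rT) = 0.98216103
N(-d1) = 0.39489192; N(-d2) = 0.56437439
P = K * exp(-rT) * N(-d2) - S_0' * N(-d1) = 10.7600 * 0.98216103 * 0.56437439 - 10.80747236 * 0.39489192 = 1.6966

Answer: Price = 1.6966


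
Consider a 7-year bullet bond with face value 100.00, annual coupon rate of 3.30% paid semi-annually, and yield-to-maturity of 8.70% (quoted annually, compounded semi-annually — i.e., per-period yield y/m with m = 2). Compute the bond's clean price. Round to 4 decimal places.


Answer: Price = 72.1274

Derivation:
Coupon per period c = face * coupon_rate / m = 1.650000
Periods per year m = 2; per-period yield y/m = 0.043500
Number of cashflows N = 14
Cashflows (t years, CF_t, discount factor 1/(1+y/m)^(m*t), PV):
  t = 0.5000: CF_t = 1.650000, DF = 0.958313, PV = 1.581217
  t = 1.0000: CF_t = 1.650000, DF = 0.918365, PV = 1.515301
  t = 1.5000: CF_t = 1.650000, DF = 0.880081, PV = 1.452134
  t = 2.0000: CF_t = 1.650000, DF = 0.843393, PV = 1.391599
  t = 2.5000: CF_t = 1.650000, DF = 0.808235, PV = 1.333588
  t = 3.0000: CF_t = 1.650000, DF = 0.774543, PV = 1.277995
  t = 3.5000: CF_t = 1.650000, DF = 0.742254, PV = 1.224720
  t = 4.0000: CF_t = 1.650000, DF = 0.711312, PV = 1.173665
  t = 4.5000: CF_t = 1.650000, DF = 0.681660, PV = 1.124739
  t = 5.0000: CF_t = 1.650000, DF = 0.653244, PV = 1.077853
  t = 5.5000: CF_t = 1.650000, DF = 0.626013, PV = 1.032921
  t = 6.0000: CF_t = 1.650000, DF = 0.599916, PV = 0.989862
  t = 6.5000: CF_t = 1.650000, DF = 0.574908, PV = 0.948598
  t = 7.0000: CF_t = 101.650000, DF = 0.550942, PV = 56.003225
Price P = sum_t PV_t = 72.127416


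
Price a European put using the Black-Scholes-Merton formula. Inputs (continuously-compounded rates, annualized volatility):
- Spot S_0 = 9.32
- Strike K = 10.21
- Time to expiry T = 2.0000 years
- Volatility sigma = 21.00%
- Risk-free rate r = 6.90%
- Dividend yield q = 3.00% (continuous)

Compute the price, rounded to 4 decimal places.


Answer: Price = 1.1024

Derivation:
d1 = (ln(S/K) + (r - q + 0.5*sigma^2) * T) / (sigma * sqrt(T)) = 0.10402886
d2 = d1 - sigma * sqrt(T) = -0.19295598
exp(-rT) = 0.87109869; exp(-qT) = 0.94176453
P = K * exp(-rT) * N(-d2) - S_0 * exp(-qT) * N(-d1)
N(-d1) = 0.45857322; N(-d2) = 0.57650328
P = 10.2100 * 0.87109869 * 0.57650328 - 9.3200 * 0.94176453 * 0.45857322 = 1.1024


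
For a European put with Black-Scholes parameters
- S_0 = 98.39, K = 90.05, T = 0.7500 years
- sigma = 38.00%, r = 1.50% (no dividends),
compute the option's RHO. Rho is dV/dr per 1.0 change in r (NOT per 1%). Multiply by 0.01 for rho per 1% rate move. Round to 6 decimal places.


Answer: Rho = -29.705174

Derivation:
d1 = 0.4678788885; d2 = 0.1387892350
phi(d1) = 0.3575808243; exp(-qT) = 1.0000000000; exp(-rT) = 0.9888130446
N(-d2) = 0.4448083504
Rho = -K*T*exp(-rT)*N(-d2) = -90.0500 * 0.7500 * 0.9888130446 * 0.4448083504 = -29.705174


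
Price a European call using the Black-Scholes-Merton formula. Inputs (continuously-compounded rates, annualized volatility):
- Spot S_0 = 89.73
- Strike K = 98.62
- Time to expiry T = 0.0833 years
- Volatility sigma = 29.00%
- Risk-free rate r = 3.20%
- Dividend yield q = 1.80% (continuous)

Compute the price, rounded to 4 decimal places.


Answer: Price = 0.5233

Derivation:
d1 = (ln(S/K) + (r - q + 0.5*sigma^2) * T) / (sigma * sqrt(T)) = -1.07289104
d2 = d1 - sigma * sqrt(T) = -1.15659008
exp(-rT) = 0.99733795; exp(-qT) = 0.99850172
C = S_0 * exp(-qT) * N(d1) - K * exp(-rT) * N(d2)
N(d1) = 0.14166000; N(d2) = 0.12371994
C = 89.7300 * 0.99850172 * 0.14166000 - 98.6200 * 0.99733795 * 0.12371994 = 0.5233


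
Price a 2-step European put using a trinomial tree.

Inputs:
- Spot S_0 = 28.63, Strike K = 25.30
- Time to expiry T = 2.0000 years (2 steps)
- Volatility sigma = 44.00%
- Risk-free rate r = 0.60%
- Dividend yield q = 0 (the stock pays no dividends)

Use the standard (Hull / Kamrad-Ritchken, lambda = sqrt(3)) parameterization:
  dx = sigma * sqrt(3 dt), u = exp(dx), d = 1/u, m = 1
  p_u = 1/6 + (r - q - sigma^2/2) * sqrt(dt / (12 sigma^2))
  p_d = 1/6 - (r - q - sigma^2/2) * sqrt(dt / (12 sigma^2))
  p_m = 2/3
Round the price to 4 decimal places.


Answer: Price = V(0,0) = 4.5226

Derivation:
dt = T/N = 1.000000; dx = sigma*sqrt(3*dt) = 0.762102
u = exp(dx) = 2.142776; d = 1/u = 0.466684
p_u = 0.107095, p_m = 0.666667, p_d = 0.226239
Discount per step: exp(-r*dt) = 0.994018
Stock lattice S(k, j) with j the centered position index:
  k=0: S(0,+0) = 28.6300
  k=1: S(1,-1) = 13.3612; S(1,+0) = 28.6300; S(1,+1) = 61.3477
  k=2: S(2,-2) = 6.2354; S(2,-1) = 13.3612; S(2,+0) = 28.6300; S(2,+1) = 61.3477; S(2,+2) = 131.4544
Terminal payoffs V(N, j) = max(K - S_T, 0):
  V(2,-2) = 19.064552; V(2,-1) = 11.938830; V(2,+0) = 0.000000; V(2,+1) = 0.000000; V(2,+2) = 0.000000
Backward induction: V(k, j) = exp(-r*dt) * [p_u * V(k+1, j+1) + p_m * V(k+1, j) + p_d * V(k+1, j-1)]
  V(1,-1) = exp(-r*dt) * [p_u*0.000000 + p_m*11.938830 + p_d*19.064552] = 12.198946
  V(1,+0) = exp(-r*dt) * [p_u*0.000000 + p_m*0.000000 + p_d*11.938830] = 2.684868
  V(1,+1) = exp(-r*dt) * [p_u*0.000000 + p_m*0.000000 + p_d*0.000000] = 0.000000
  V(0,+0) = exp(-r*dt) * [p_u*0.000000 + p_m*2.684868 + p_d*12.198946] = 4.522569


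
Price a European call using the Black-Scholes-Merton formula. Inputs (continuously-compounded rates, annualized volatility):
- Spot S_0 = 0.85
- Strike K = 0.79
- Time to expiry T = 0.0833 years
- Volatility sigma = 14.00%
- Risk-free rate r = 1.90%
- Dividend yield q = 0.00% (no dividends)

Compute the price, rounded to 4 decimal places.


Answer: Price = 0.0617

Derivation:
d1 = (ln(S/K) + (r - q + 0.5*sigma^2) * T) / (sigma * sqrt(T)) = 1.87104959
d2 = d1 - sigma * sqrt(T) = 1.83064316
exp(-rT) = 0.99841855; exp(-qT) = 1.00000000
C = S_0 * exp(-qT) * N(d1) - K * exp(-rT) * N(d2)
N(d1) = 0.96933090; N(d2) = 0.96642309
C = 0.8500 * 1.00000000 * 0.96933090 - 0.7900 * 0.99841855 * 0.96642309 = 0.0617


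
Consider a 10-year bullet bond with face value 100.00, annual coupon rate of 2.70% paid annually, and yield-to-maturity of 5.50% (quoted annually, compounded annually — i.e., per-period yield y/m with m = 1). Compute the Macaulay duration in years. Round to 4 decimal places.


Coupon per period c = face * coupon_rate / m = 2.700000
Periods per year m = 1; per-period yield y/m = 0.055000
Number of cashflows N = 10
Cashflows (t years, CF_t, discount factor 1/(1+y/m)^(m*t), PV):
  t = 1.0000: CF_t = 2.700000, DF = 0.947867, PV = 2.559242
  t = 2.0000: CF_t = 2.700000, DF = 0.898452, PV = 2.425822
  t = 3.0000: CF_t = 2.700000, DF = 0.851614, PV = 2.299357
  t = 4.0000: CF_t = 2.700000, DF = 0.807217, PV = 2.179485
  t = 5.0000: CF_t = 2.700000, DF = 0.765134, PV = 2.065863
  t = 6.0000: CF_t = 2.700000, DF = 0.725246, PV = 1.958164
  t = 7.0000: CF_t = 2.700000, DF = 0.687437, PV = 1.856079
  t = 8.0000: CF_t = 2.700000, DF = 0.651599, PV = 1.759317
  t = 9.0000: CF_t = 2.700000, DF = 0.617629, PV = 1.667599
  t = 10.0000: CF_t = 102.700000, DF = 0.585431, PV = 60.123721
Price P = sum_t PV_t = 78.894648
Macaulay numerator sum_t t * PV_t:
  t * PV_t at t = 1.0000: 2.559242
  t * PV_t at t = 2.0000: 4.851643
  t * PV_t at t = 3.0000: 6.898071
  t * PV_t at t = 4.0000: 8.717941
  t * PV_t at t = 5.0000: 10.329314
  t * PV_t at t = 6.0000: 11.748982
  t * PV_t at t = 7.0000: 12.992556
  t * PV_t at t = 8.0000: 14.074536
  t * PV_t at t = 9.0000: 15.008391
  t * PV_t at t = 10.0000: 601.237205
Macaulay duration D = (sum_t t * PV_t) / P = 688.417880 / 78.894648 = 8.725787

Answer: Macaulay duration = 8.7258 years


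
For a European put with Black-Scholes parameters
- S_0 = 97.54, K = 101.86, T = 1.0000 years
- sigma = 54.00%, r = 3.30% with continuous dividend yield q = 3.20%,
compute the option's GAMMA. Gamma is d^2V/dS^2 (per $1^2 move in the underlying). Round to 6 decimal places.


d1 = 0.1915985719; d2 = -0.3484014281
phi(d1) = 0.3916864861; exp(-qT) = 0.9685065821; exp(-rT) = 0.9675385596
Gamma = exp(-qT) * phi(d1) / (S * sigma * sqrt(T)) = 0.9685065821 * 0.3916864861 / (97.5400 * 0.5400 * 1.0000000000) = 0.007202

Answer: Gamma = 0.007202


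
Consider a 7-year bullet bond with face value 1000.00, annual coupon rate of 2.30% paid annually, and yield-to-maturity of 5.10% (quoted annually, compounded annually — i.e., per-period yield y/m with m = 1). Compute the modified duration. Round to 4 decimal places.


Answer: Modified duration = 6.1791

Derivation:
Coupon per period c = face * coupon_rate / m = 23.000000
Periods per year m = 1; per-period yield y/m = 0.051000
Number of cashflows N = 7
Cashflows (t years, CF_t, discount factor 1/(1+y/m)^(m*t), PV):
  t = 1.0000: CF_t = 23.000000, DF = 0.951475, PV = 21.883920
  t = 2.0000: CF_t = 23.000000, DF = 0.905304, PV = 20.821998
  t = 3.0000: CF_t = 23.000000, DF = 0.861374, PV = 19.811606
  t = 4.0000: CF_t = 23.000000, DF = 0.819576, PV = 18.850244
  t = 5.0000: CF_t = 23.000000, DF = 0.779806, PV = 17.935532
  t = 6.0000: CF_t = 23.000000, DF = 0.741965, PV = 17.065206
  t = 7.0000: CF_t = 1023.000000, DF = 0.705961, PV = 722.198566
Price P = sum_t PV_t = 838.567072
First compute Macaulay numerator sum_t t * PV_t:
  t * PV_t at t = 1.0000: 21.883920
  t * PV_t at t = 2.0000: 41.643996
  t * PV_t at t = 3.0000: 59.434819
  t * PV_t at t = 4.0000: 75.400975
  t * PV_t at t = 5.0000: 89.677658
  t * PV_t at t = 6.0000: 102.391237
  t * PV_t at t = 7.0000: 5055.389959
Macaulay duration D = 5445.822565 / 838.567072 = 6.494200
Modified duration = D / (1 + y/m) = 6.494200 / (1 + 0.051000) = 6.179068
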